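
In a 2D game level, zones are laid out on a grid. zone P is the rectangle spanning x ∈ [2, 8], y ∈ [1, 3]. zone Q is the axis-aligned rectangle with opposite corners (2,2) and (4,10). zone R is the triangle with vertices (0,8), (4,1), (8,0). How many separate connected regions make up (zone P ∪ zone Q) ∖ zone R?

3

(zone P ∪ zone Q) ∖ zone R splits into 3 disjoint pieces (area 4, area 3.5, area 10).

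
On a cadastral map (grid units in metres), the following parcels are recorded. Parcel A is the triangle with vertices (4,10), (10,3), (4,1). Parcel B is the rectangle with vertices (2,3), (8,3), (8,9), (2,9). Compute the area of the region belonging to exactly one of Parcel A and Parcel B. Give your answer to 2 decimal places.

|Parcel A| = 27, |Parcel B| = 36, |Parcel A∩Parcel B| = 18.2381.
|Parcel A △ Parcel B| = |Parcel A| + |Parcel B| − 2·|Parcel A∩Parcel B| = 27 + 36 − 36.4762 = 26.52.

26.52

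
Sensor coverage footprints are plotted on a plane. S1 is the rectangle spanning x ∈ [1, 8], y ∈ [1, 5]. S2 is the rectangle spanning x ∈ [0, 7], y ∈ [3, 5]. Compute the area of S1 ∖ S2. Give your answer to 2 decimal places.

16.00

|S1∩S2|: x∈[1,7], y∈[3,5] → 6·2 = 12.
|S1| = 28.
|S1 ∖ S2| = |S1| − |S1∩S2| = 28 − 12 = 16.00.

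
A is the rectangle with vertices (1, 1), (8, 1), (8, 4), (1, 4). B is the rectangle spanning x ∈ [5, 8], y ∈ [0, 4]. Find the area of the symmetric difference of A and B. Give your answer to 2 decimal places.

15.00

|A∩B|: x∈[5,8], y∈[1,4] → 3·3 = 9.
|A △ B| = |A| + |B| − 2·|A∩B| = 21 + 12 − 18 = 15.00.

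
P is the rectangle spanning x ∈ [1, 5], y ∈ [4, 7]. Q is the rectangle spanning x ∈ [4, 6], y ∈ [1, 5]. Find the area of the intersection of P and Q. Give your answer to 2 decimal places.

1.00

|P∩Q|: x∈[4,5], y∈[4,5] → 1·1 = 1.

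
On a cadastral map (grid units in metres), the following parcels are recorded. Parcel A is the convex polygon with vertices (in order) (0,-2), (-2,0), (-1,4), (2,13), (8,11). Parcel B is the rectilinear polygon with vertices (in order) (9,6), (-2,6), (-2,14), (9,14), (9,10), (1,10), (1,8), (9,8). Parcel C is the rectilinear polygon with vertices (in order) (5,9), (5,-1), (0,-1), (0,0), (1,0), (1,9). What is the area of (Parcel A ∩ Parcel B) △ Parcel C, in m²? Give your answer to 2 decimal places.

|Parcel A ∩ Parcel B| = 24.9359.
|(Parcel A ∩ Parcel B) ∩ Parcel C| = 7.9952.
|(Parcel A ∩ Parcel B) △ Parcel C| = 24.9359 + 41 − 15.9904 = 49.95.

49.95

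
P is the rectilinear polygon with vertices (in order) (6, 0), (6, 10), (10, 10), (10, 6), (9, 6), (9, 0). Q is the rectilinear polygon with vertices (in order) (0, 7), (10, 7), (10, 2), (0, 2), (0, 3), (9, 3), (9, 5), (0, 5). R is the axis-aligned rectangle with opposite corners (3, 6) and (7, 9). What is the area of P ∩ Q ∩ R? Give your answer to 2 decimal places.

The intersection is the polygon with vertices (6,7), (7,7), (7,6), (6,6).
By the shoelace formula its area is 1.00.

1.00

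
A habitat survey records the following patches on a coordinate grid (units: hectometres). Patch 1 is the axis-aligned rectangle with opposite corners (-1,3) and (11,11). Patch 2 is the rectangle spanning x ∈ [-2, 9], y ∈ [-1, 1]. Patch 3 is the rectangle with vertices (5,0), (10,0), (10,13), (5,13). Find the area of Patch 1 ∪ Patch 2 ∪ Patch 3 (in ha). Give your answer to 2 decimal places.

139.00

By inclusion–exclusion:
Individual areas: |Patch 1| = 96, |Patch 2| = 22, |Patch 3| = 65.
|Patch 1∩Patch 2| = 0 (no overlap).
|Patch 1∩Patch 3|: x∈[5,10], y∈[3,11] → 5·8 = 40.
|Patch 2∩Patch 3|: x∈[5,9], y∈[0,1] → 4·1 = 4.
|Patch 1∩Patch 2∩Patch 3| = 0.
|Patch 1 ∪ Patch 2 ∪ Patch 3| = 183 − 44 + 0 = 139.00.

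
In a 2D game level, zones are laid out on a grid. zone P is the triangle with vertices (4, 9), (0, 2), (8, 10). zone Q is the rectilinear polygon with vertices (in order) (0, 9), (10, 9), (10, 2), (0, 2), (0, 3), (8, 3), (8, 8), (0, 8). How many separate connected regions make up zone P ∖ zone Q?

zone P ∖ zone Q splits into 2 disjoint pieces (area 7.5, area 1.5).

2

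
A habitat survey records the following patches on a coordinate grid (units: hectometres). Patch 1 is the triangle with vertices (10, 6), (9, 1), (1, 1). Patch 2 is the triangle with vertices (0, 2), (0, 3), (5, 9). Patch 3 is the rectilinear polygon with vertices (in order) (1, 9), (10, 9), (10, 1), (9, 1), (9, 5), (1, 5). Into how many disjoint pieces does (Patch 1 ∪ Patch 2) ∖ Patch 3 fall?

(Patch 1 ∪ Patch 2) ∖ Patch 3 splits into 2 disjoint pieces (area 17.6, area 1.5476).

2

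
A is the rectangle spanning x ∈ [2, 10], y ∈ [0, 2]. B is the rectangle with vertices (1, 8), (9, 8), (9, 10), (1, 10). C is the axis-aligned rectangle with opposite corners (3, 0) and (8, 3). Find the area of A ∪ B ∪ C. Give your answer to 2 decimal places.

By inclusion–exclusion:
Individual areas: |A| = 16, |B| = 16, |C| = 15.
|A∩B| = 0 (no overlap).
|A∩C|: x∈[3,8], y∈[0,2] → 5·2 = 10.
|B∩C| = 0 (no overlap).
|A∩B∩C| = 0.
|A ∪ B ∪ C| = 47 − 10 + 0 = 37.00.

37.00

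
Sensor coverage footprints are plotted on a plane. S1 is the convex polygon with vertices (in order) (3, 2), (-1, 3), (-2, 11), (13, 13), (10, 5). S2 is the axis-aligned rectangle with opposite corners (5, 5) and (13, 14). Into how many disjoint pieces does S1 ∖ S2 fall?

S1 ∖ S2 is a single connected region.

1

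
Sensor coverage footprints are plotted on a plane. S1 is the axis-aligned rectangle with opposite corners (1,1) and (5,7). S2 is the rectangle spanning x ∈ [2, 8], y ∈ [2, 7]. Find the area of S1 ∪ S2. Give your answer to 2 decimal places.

By inclusion–exclusion:
Individual areas: |S1| = 24, |S2| = 30.
|S1∩S2|: x∈[2,5], y∈[2,7] → 3·5 = 15.
|S1 ∪ S2| = 54 − 15 = 39.00.

39.00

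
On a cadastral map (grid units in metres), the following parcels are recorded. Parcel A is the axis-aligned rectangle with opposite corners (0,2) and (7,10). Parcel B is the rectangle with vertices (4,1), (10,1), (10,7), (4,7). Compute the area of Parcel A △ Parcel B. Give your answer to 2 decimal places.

62.00

|Parcel A∩Parcel B|: x∈[4,7], y∈[2,7] → 3·5 = 15.
|Parcel A △ Parcel B| = |Parcel A| + |Parcel B| − 2·|Parcel A∩Parcel B| = 56 + 36 − 30 = 62.00.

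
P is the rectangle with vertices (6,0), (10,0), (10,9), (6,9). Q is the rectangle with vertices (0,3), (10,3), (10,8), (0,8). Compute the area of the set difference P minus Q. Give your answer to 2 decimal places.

|P∩Q|: x∈[6,10], y∈[3,8] → 4·5 = 20.
|P| = 36.
|P ∖ Q| = |P| − |P∩Q| = 36 − 20 = 16.00.

16.00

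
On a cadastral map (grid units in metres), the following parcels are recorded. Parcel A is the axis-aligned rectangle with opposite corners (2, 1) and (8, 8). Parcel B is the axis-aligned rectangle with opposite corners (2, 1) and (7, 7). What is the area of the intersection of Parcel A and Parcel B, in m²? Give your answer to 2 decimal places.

|Parcel A∩Parcel B|: x∈[2,7], y∈[1,7] → 5·6 = 30.

30.00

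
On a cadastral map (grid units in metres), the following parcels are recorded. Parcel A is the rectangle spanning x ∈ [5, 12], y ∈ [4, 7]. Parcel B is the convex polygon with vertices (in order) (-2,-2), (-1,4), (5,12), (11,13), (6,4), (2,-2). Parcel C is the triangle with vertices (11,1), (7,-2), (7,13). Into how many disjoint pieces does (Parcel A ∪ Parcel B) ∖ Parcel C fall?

3

(Parcel A ∪ Parcel B) ∖ Parcel C splits into 3 disjoint pieces (area 7.5, area 73.3333, area 7.7368).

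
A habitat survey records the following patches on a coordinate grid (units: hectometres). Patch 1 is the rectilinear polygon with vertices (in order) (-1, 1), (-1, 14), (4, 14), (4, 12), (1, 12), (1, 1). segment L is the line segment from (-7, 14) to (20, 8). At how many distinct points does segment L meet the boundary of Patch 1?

2

The segment meets the boundary at (2,12), (-1,12.667).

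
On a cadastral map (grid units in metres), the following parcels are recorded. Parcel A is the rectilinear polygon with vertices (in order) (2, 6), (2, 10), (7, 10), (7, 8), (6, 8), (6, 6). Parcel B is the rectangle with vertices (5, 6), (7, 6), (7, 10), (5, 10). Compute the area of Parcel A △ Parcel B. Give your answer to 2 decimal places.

14.00

|Parcel A| = 18, |Parcel B| = 8, |Parcel A∩Parcel B| = 6.
|Parcel A △ Parcel B| = |Parcel A| + |Parcel B| − 2·|Parcel A∩Parcel B| = 18 + 8 − 12 = 14.00.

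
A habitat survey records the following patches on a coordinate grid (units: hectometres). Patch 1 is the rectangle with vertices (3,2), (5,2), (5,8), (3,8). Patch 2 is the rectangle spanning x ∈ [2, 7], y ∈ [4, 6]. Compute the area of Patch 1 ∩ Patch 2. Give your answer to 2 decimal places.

4.00

|Patch 1∩Patch 2|: x∈[3,5], y∈[4,6] → 2·2 = 4.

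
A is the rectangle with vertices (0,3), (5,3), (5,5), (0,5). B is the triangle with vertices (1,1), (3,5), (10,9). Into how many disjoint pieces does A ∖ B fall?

A ∖ B splits into 2 disjoint pieces (area 1.3611, area 5).

2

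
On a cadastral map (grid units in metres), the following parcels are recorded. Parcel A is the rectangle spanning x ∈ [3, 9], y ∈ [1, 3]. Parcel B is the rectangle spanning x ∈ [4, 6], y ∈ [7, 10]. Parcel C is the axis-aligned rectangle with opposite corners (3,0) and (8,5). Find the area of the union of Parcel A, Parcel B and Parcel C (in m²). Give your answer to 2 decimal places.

33.00

By inclusion–exclusion:
Individual areas: |Parcel A| = 12, |Parcel B| = 6, |Parcel C| = 25.
|Parcel A∩Parcel B| = 0 (no overlap).
|Parcel A∩Parcel C|: x∈[3,8], y∈[1,3] → 5·2 = 10.
|Parcel B∩Parcel C| = 0 (no overlap).
|Parcel A∩Parcel B∩Parcel C| = 0.
|Parcel A ∪ Parcel B ∪ Parcel C| = 43 − 10 + 0 = 33.00.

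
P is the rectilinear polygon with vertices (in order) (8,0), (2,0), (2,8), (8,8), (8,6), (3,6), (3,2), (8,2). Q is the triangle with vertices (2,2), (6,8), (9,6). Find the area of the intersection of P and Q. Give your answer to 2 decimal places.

4.46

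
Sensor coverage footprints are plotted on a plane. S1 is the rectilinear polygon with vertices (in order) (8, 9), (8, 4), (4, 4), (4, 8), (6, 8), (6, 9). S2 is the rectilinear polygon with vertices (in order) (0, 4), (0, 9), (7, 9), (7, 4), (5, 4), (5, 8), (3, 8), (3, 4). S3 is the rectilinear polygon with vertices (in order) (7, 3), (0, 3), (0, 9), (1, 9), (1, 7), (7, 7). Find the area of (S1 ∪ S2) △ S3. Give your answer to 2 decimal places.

|S1 ∪ S2| = 36.
|(S1 ∪ S2) ∩ S3| = 20.
|(S1 ∪ S2) △ S3| = 36 + 30 − 40 = 26.00.

26.00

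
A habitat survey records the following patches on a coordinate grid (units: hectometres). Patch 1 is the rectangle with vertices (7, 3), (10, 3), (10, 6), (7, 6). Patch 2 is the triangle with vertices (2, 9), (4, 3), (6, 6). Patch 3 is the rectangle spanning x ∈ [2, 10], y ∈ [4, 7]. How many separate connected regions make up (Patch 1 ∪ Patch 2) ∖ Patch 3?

(Patch 1 ∪ Patch 2) ∖ Patch 3 splits into 3 disjoint pieces (area 3, area 2, area 0.5).

3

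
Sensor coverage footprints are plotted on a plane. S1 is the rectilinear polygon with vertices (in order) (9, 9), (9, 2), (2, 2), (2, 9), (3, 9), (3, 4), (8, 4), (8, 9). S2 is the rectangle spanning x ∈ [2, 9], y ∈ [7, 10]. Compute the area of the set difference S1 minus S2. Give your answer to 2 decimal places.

|S1| = 24, |S1∩S2| = 4.
|S1 ∖ S2| = |S1| − |S1∩S2| = 24 − 4 = 20.00.

20.00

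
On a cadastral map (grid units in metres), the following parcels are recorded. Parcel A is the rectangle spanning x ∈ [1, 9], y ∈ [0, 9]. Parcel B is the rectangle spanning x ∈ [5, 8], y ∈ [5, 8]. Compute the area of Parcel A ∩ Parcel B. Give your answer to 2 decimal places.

|Parcel A∩Parcel B|: x∈[5,8], y∈[5,8] → 3·3 = 9.

9.00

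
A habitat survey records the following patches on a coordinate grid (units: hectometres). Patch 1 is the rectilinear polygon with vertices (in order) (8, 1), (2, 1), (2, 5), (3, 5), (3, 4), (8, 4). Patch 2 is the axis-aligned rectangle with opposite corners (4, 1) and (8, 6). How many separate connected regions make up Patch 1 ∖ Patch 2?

Patch 1 ∖ Patch 2 is a single connected region.

1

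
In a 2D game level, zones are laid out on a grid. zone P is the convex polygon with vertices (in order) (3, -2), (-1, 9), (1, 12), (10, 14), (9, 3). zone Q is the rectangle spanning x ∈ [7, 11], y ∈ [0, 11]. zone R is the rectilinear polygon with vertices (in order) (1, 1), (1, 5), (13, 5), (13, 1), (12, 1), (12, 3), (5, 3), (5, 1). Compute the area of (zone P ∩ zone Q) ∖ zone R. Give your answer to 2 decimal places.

|zone P ∩ zone Q| = 20.5758.
|(zone P ∩ zone Q) ∩ zone R| = 4.1818.
|(zone P ∩ zone Q) ∖ zone R| = 20.5758 − 4.1818 = 16.39.

16.39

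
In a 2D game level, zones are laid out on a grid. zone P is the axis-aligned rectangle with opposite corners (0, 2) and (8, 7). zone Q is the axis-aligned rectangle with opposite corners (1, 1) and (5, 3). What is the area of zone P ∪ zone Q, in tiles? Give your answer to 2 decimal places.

By inclusion–exclusion:
Individual areas: |zone P| = 40, |zone Q| = 8.
|zone P∩zone Q|: x∈[1,5], y∈[2,3] → 4·1 = 4.
|zone P ∪ zone Q| = 48 − 4 = 44.00.

44.00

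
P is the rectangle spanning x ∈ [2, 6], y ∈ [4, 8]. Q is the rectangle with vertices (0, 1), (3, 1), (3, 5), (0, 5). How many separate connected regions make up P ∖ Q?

1

P ∖ Q is a single connected region.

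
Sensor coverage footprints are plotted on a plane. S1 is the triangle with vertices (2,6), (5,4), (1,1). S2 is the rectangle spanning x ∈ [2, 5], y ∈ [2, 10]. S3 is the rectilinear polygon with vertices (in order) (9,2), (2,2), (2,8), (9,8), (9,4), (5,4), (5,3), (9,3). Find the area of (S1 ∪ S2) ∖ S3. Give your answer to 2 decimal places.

8.17

|S1 ∪ S2| = 26.1667.
|(S1 ∪ S2) ∩ S3| = 18.
|(S1 ∪ S2) ∖ S3| = 26.1667 − 18 = 8.17.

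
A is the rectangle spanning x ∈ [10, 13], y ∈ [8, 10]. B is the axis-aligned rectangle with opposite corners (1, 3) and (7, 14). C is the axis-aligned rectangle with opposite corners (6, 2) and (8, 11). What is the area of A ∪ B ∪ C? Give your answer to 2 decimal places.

82.00

By inclusion–exclusion:
Individual areas: |A| = 6, |B| = 66, |C| = 18.
|A∩B| = 0 (no overlap).
|A∩C| = 0 (no overlap).
|B∩C|: x∈[6,7], y∈[3,11] → 1·8 = 8.
|A∩B∩C| = 0.
|A ∪ B ∪ C| = 90 − 8 + 0 = 82.00.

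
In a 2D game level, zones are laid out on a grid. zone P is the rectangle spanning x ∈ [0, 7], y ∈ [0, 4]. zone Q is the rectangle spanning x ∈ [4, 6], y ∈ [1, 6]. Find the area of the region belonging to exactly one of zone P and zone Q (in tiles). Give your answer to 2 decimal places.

|zone P∩zone Q|: x∈[4,6], y∈[1,4] → 2·3 = 6.
|zone P △ zone Q| = |zone P| + |zone Q| − 2·|zone P∩zone Q| = 28 + 10 − 12 = 26.00.

26.00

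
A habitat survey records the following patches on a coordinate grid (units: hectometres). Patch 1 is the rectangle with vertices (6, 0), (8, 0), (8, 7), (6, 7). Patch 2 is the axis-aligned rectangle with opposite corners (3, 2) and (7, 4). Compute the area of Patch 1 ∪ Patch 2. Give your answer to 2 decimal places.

By inclusion–exclusion:
Individual areas: |Patch 1| = 14, |Patch 2| = 8.
|Patch 1∩Patch 2|: x∈[6,7], y∈[2,4] → 1·2 = 2.
|Patch 1 ∪ Patch 2| = 22 − 2 = 20.00.

20.00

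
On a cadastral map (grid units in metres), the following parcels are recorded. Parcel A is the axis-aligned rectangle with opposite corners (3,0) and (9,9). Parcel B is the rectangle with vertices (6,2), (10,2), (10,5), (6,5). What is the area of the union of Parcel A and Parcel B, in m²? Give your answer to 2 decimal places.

By inclusion–exclusion:
Individual areas: |Parcel A| = 54, |Parcel B| = 12.
|Parcel A∩Parcel B|: x∈[6,9], y∈[2,5] → 3·3 = 9.
|Parcel A ∪ Parcel B| = 66 − 9 = 57.00.

57.00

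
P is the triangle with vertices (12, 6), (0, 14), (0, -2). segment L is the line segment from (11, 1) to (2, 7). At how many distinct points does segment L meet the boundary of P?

The segment meets the boundary at (7.75,3.167).

1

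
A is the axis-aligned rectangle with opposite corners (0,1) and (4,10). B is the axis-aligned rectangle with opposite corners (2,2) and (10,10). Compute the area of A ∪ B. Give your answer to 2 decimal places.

84.00

By inclusion–exclusion:
Individual areas: |A| = 36, |B| = 64.
|A∩B|: x∈[2,4], y∈[2,10] → 2·8 = 16.
|A ∪ B| = 100 − 16 = 84.00.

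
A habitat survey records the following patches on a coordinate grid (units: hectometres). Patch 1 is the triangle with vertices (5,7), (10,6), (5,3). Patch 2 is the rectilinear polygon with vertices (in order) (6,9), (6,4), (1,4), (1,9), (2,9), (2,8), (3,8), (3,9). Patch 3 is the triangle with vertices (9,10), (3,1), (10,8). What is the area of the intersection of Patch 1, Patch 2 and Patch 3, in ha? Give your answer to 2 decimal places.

0.75

The intersection is the polygon with vertices (6,4), (5,4), (6,5.5).
By the shoelace formula its area is 0.75.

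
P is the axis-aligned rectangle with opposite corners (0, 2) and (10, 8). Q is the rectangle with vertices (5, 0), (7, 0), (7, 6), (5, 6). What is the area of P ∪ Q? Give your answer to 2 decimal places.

By inclusion–exclusion:
Individual areas: |P| = 60, |Q| = 12.
|P∩Q|: x∈[5,7], y∈[2,6] → 2·4 = 8.
|P ∪ Q| = 72 − 8 = 64.00.

64.00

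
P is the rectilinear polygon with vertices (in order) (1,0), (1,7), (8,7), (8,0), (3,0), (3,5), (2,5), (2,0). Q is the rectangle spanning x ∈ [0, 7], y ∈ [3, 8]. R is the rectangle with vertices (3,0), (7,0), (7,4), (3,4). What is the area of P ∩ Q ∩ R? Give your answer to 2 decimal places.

4.00

The intersection is the polygon with vertices (7,3), (3,3), (3,4), (7,4).
By the shoelace formula its area is 4.00.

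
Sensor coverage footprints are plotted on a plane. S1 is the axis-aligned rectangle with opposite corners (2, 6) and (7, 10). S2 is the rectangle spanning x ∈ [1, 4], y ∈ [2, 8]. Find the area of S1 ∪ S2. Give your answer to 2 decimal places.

34.00

By inclusion–exclusion:
Individual areas: |S1| = 20, |S2| = 18.
|S1∩S2|: x∈[2,4], y∈[6,8] → 2·2 = 4.
|S1 ∪ S2| = 38 − 4 = 34.00.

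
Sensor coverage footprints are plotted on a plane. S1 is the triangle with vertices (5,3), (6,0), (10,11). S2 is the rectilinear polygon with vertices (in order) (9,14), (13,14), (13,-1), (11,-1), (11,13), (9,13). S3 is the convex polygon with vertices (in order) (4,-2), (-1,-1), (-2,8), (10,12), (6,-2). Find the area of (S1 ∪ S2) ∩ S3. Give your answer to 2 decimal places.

The region (S1 ∪ S2) ∩ S3 is the polygon with vertices (6,0), (5,3), (9.474,10.158), (8.667,7.333).
By the shoelace formula its area is 11.10.

11.10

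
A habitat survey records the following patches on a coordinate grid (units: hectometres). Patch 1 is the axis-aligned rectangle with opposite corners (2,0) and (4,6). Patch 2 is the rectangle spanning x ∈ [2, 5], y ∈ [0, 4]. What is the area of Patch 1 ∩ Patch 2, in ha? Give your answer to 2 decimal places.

8.00

|Patch 1∩Patch 2|: x∈[2,4], y∈[0,4] → 2·4 = 8.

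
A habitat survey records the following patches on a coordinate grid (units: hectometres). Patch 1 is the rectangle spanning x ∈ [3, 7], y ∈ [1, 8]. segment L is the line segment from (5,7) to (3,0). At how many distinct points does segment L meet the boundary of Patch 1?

1

The segment meets the boundary at (3.286,1).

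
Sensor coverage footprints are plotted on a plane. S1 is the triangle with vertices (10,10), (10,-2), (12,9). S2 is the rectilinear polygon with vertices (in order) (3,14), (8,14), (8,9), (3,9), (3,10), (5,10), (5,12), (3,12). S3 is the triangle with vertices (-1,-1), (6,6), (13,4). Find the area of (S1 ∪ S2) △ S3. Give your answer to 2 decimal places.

61.10

|S1 ∪ S2| = 33.
|(S1 ∪ S2) ∩ S3| = 1.7019.
|(S1 ∪ S2) △ S3| = 33 + 31.5 − 3.4038 = 61.10.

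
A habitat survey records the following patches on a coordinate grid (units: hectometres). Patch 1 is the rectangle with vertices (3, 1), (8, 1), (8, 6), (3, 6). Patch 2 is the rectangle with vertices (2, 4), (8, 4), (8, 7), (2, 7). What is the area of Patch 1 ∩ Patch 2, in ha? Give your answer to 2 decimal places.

|Patch 1∩Patch 2|: x∈[3,8], y∈[4,6] → 5·2 = 10.

10.00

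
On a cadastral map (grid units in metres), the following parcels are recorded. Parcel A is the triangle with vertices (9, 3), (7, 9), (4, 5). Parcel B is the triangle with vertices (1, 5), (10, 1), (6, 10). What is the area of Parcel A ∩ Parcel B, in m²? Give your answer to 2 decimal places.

11.74

The intersection is the polygon with vertices (9,3), (4,5), (6.651,8.535), (8.667,4).
By the shoelace formula its area is 11.74.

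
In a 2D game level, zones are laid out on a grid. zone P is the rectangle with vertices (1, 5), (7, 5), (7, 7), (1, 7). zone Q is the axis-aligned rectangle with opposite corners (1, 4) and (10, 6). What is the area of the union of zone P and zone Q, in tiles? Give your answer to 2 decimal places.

24.00

By inclusion–exclusion:
Individual areas: |zone P| = 12, |zone Q| = 18.
|zone P∩zone Q|: x∈[1,7], y∈[5,6] → 6·1 = 6.
|zone P ∪ zone Q| = 30 − 6 = 24.00.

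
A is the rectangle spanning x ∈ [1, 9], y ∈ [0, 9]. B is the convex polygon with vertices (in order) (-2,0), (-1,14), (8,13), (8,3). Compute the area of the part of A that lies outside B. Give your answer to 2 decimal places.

|A| = 72, |A∩B| = 49.35.
|A ∖ B| = |A| − |A∩B| = 72 − 49.35 = 22.65.

22.65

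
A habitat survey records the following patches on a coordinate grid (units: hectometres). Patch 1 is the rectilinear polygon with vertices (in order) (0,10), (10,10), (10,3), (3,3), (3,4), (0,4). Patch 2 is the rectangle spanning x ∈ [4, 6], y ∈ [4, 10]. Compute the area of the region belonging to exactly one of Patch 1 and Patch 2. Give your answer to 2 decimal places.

|Patch 1| = 67, |Patch 2| = 12, |Patch 1∩Patch 2| = 12.
|Patch 1 △ Patch 2| = |Patch 1| + |Patch 2| − 2·|Patch 1∩Patch 2| = 67 + 12 − 24 = 55.00.

55.00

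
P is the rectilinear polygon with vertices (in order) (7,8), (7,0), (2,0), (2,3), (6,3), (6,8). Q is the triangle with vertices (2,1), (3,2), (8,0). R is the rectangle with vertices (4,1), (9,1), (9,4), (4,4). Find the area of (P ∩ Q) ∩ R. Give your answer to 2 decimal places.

The region (P ∩ Q) ∩ R is the polygon with vertices (5.5,1), (4,1), (4,1.6).
By the shoelace formula its area is 0.45.

0.45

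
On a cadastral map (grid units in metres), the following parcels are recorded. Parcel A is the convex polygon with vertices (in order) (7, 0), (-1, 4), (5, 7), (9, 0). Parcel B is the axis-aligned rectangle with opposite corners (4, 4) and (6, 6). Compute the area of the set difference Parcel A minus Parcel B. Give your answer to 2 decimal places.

|Parcel A| = 31, |Parcel A∩Parcel B| = 3.8393.
|Parcel A ∖ Parcel B| = |Parcel A| − |Parcel A∩Parcel B| = 31 − 3.8393 = 27.16.

27.16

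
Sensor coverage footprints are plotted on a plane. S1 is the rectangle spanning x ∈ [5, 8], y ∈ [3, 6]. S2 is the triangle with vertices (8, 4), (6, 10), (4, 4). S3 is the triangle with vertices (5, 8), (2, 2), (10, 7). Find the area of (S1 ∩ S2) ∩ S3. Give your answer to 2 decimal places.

The region (S1 ∩ S2) ∩ S3 is the polygon with vertices (7.333,6), (7.517,5.448), (5.2,4), (5,4), (5,6).
By the shoelace formula its area is 3.31.

3.31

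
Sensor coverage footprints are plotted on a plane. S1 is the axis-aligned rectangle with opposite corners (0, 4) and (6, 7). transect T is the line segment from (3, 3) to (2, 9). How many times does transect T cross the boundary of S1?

The segment meets the boundary at (2.333,7), (2.833,4).

2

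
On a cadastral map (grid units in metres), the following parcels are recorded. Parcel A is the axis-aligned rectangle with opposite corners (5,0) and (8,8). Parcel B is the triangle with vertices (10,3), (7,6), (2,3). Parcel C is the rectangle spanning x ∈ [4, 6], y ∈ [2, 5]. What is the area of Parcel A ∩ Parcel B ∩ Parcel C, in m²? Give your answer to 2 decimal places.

1.97

The intersection is the polygon with vertices (5,3), (5,4.8), (5.333,5), (6,5), (6,3).
By the shoelace formula its area is 1.97.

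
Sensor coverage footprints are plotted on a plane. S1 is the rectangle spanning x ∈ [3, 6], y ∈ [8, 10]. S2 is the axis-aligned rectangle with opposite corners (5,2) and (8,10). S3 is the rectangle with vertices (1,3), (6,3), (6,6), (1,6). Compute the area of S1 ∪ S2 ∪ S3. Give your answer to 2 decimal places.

By inclusion–exclusion:
Individual areas: |S1| = 6, |S2| = 24, |S3| = 15.
|S1∩S2|: x∈[5,6], y∈[8,10] → 1·2 = 2.
|S1∩S3| = 0 (no overlap).
|S2∩S3|: x∈[5,6], y∈[3,6] → 1·3 = 3.
|S1∩S2∩S3| = 0.
|S1 ∪ S2 ∪ S3| = 45 − 5 + 0 = 40.00.

40.00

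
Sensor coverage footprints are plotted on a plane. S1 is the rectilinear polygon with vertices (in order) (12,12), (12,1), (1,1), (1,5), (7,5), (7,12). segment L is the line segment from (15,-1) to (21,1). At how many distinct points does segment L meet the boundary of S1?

0

The segment lies entirely outside S1 and never meets its boundary.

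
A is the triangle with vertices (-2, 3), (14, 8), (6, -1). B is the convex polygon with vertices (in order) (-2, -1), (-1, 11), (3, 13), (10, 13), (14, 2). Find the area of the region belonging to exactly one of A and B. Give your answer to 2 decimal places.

|A| = 52, |B| = 166, |A∩B| = 47.8868.
|A △ B| = |A| + |B| − 2·|A∩B| = 52 + 166 − 95.7735 = 122.23.

122.23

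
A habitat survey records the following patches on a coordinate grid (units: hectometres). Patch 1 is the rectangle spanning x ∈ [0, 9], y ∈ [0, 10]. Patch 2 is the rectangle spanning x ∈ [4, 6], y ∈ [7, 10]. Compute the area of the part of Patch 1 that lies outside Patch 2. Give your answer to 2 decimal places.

84.00

|Patch 1∩Patch 2|: x∈[4,6], y∈[7,10] → 2·3 = 6.
|Patch 1| = 90.
|Patch 1 ∖ Patch 2| = |Patch 1| − |Patch 1∩Patch 2| = 90 − 6 = 84.00.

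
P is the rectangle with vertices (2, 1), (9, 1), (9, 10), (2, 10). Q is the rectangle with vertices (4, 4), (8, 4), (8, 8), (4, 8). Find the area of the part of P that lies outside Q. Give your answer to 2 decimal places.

|P∩Q|: x∈[4,8], y∈[4,8] → 4·4 = 16.
|P| = 63.
|P ∖ Q| = |P| − |P∩Q| = 63 − 16 = 47.00.

47.00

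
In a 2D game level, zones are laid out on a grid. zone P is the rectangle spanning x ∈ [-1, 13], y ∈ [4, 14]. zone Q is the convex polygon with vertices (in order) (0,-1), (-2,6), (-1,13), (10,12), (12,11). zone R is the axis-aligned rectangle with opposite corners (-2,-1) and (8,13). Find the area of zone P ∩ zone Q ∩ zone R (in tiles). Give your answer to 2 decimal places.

The intersection is the polygon with vertices (-1,13), (8,12.182), (8,7), (5,4), (-1,4).
By the shoelace formula its area is 72.82.

72.82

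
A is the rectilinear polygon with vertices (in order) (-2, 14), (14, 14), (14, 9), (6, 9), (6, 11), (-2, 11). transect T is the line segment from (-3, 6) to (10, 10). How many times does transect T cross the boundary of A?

1

The segment meets the boundary at (6.75,9).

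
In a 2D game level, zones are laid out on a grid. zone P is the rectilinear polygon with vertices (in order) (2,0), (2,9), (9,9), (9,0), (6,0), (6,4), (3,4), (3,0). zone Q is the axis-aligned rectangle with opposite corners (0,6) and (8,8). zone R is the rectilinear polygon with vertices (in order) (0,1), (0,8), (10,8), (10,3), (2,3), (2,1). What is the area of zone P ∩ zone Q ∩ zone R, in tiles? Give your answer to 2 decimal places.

12.00

The intersection is the polygon with vertices (8,8), (8,6), (2,6), (2,8).
By the shoelace formula its area is 12.00.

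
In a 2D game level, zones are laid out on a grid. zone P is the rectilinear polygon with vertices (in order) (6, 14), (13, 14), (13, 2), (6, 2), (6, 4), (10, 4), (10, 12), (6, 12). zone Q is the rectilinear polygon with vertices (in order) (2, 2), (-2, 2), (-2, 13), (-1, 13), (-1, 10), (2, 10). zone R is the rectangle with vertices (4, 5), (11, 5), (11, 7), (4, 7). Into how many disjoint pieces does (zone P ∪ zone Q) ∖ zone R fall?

(zone P ∪ zone Q) ∖ zone R splits into 2 disjoint pieces (area 50, area 35).

2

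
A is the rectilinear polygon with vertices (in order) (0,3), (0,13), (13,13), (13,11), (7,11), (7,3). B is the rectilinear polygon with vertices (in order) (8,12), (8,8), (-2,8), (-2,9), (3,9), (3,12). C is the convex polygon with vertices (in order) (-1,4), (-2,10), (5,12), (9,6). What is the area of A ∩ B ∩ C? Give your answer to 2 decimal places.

The intersection is the polygon with vertices (3,9), (3,11.429), (5,12), (7,9), (7,8), (0,8), (0,9).
By the shoelace formula its area is 15.43.

15.43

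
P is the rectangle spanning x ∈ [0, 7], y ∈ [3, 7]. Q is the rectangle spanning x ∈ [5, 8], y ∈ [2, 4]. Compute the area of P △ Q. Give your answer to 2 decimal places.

30.00

|P∩Q|: x∈[5,7], y∈[3,4] → 2·1 = 2.
|P △ Q| = |P| + |Q| − 2·|P∩Q| = 28 + 6 − 4 = 30.00.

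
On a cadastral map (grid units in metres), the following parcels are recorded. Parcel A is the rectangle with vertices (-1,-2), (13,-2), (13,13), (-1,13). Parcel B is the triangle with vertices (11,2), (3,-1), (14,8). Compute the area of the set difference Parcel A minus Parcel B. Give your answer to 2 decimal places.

191.09

|Parcel A| = 210, |Parcel A∩Parcel B| = 18.9091.
|Parcel A ∖ Parcel B| = |Parcel A| − |Parcel A∩Parcel B| = 210 − 18.9091 = 191.09.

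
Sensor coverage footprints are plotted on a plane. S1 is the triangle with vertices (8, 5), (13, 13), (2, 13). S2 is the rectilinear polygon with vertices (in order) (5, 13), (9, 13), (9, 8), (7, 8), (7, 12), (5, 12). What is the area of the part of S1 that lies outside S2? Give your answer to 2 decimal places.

|S1| = 44, |S1∩S2| = 12.
|S1 ∖ S2| = |S1| − |S1∩S2| = 44 − 12 = 32.00.

32.00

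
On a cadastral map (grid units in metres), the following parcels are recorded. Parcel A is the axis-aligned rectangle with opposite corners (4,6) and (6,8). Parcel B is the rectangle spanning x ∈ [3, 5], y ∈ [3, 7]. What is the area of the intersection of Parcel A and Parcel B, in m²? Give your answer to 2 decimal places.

|Parcel A∩Parcel B|: x∈[4,5], y∈[6,7] → 1·1 = 1.

1.00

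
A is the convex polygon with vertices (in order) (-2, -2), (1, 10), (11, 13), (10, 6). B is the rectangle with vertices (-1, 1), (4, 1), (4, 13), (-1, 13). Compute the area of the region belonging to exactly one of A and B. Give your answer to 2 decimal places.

|A| = 93.5, |B| = 60, |A∩B| = 37.6.
|A △ B| = |A| + |B| − 2·|A∩B| = 93.5 + 60 − 75.2 = 78.30.

78.30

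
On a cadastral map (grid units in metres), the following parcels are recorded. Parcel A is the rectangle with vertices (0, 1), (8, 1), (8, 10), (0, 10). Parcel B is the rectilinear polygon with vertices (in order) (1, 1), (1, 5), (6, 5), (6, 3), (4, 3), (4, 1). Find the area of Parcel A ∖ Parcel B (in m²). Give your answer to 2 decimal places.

|Parcel A| = 72, |Parcel A∩Parcel B| = 16.
|Parcel A ∖ Parcel B| = |Parcel A| − |Parcel A∩Parcel B| = 72 − 16 = 56.00.

56.00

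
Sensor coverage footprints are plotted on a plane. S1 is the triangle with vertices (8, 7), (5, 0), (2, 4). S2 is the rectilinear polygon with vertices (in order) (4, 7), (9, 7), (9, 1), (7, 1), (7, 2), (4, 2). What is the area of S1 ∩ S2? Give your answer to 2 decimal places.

10.64

The intersection is the polygon with vertices (5.857,2), (4,2), (4,5), (8,7).
By the shoelace formula its area is 10.64.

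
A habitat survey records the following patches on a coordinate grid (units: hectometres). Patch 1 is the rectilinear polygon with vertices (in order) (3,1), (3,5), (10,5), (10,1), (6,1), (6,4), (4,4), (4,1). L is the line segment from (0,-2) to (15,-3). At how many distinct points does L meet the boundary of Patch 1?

The segment lies entirely outside Patch 1 and never meets its boundary.

0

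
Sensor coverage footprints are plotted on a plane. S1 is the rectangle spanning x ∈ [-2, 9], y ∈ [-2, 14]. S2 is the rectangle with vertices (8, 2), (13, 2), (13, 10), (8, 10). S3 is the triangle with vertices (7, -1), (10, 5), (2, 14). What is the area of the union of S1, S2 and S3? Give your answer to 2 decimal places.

208.00

By inclusion–exclusion:
Individual areas: |S1| = 176, |S2| = 40, |S3| = 37.5.
|S1∩S2|: x∈[8,9], y∈[2,10] → 1·8 = 8.
|S1∩S3| = 35.9375.
|S2∩S3| = 6.
|S1∩S2∩S3| = 4.4375.
|S1 ∪ S2 ∪ S3| = 253.5 − 49.9375 + 4.4375 = 208.00.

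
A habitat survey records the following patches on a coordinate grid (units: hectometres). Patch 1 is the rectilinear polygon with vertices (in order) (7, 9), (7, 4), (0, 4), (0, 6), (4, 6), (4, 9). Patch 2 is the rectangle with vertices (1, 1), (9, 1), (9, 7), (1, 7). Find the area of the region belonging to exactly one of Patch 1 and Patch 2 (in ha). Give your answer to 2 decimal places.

|Patch 1| = 23, |Patch 2| = 48, |Patch 1∩Patch 2| = 15.
|Patch 1 △ Patch 2| = |Patch 1| + |Patch 2| − 2·|Patch 1∩Patch 2| = 23 + 48 − 30 = 41.00.

41.00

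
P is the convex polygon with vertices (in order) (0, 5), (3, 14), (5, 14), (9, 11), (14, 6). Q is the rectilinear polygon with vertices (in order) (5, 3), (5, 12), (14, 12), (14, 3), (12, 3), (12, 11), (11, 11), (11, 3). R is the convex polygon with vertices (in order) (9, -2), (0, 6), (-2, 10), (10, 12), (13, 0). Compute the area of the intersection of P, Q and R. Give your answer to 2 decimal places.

32.03

The intersection is the polygon with vertices (10.667,9.333), (11,8), (11,5.786), (5,5.357), (5,11.167), (8.091,11.682), (9,11).
By the shoelace formula its area is 32.03.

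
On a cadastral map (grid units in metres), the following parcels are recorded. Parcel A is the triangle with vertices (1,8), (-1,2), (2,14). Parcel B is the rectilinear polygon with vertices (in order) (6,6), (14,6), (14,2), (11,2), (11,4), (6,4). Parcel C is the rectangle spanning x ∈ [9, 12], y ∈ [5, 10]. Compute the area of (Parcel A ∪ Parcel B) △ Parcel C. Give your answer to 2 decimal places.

34.00

|Parcel A ∪ Parcel B| = 25.
|(Parcel A ∪ Parcel B) ∩ Parcel C| = 3.
|(Parcel A ∪ Parcel B) △ Parcel C| = 25 + 15 − 6 = 34.00.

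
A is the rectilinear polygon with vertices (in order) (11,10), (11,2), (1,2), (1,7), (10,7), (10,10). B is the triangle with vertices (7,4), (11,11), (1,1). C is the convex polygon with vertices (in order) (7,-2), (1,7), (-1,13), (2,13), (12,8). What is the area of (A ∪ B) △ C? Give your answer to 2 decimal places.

66.47

|A ∪ B| = 56.7679.
|(A ∪ B) ∩ C| = 42.1508.
|(A ∪ B) △ C| = 56.7679 + 94 − 84.3016 = 66.47.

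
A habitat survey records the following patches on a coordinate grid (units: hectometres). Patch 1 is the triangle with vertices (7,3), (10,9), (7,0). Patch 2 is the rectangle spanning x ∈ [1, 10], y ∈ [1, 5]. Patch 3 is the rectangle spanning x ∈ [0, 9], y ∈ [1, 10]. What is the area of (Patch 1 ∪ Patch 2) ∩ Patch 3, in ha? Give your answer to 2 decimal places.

|Patch 1 ∪ Patch 2| = 37.5.
|(Patch 1 ∪ Patch 2) ∩ Patch 3| = 32.83.

32.83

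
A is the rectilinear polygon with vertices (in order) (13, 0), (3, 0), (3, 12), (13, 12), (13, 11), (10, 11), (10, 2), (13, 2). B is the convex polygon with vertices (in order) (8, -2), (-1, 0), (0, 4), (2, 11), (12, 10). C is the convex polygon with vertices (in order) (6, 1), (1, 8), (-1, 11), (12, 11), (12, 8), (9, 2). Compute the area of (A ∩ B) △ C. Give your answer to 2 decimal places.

39.08

|A ∩ B| = 71.1833.
|(A ∩ B) ∩ C| = 57.05.
|(A ∩ B) △ C| = 71.1833 + 82 − 114.1 = 39.08.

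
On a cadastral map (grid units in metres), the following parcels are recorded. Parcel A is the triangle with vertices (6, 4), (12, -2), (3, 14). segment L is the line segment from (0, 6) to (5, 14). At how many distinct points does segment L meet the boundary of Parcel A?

The segment meets the boundary at (3.947,12.316), (3.649,11.838).

2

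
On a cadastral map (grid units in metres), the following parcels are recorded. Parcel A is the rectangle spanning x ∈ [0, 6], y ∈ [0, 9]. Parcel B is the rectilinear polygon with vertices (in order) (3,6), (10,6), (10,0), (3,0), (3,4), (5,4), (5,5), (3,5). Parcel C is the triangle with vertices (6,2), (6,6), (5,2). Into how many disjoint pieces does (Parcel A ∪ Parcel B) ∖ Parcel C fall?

(Parcel A ∪ Parcel B) ∖ Parcel C is a single connected region.

1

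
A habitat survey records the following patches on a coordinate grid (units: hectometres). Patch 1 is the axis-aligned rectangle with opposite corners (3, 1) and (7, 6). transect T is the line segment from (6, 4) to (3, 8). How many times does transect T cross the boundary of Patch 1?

1

The segment meets the boundary at (4.5,6).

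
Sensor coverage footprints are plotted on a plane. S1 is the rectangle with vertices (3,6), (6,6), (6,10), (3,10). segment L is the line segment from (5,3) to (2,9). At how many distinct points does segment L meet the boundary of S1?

2

The segment meets the boundary at (3,7), (3.5,6).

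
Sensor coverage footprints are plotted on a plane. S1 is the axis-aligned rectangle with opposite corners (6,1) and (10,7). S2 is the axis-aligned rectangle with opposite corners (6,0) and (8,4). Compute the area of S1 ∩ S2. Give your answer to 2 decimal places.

6.00

|S1∩S2|: x∈[6,8], y∈[1,4] → 2·3 = 6.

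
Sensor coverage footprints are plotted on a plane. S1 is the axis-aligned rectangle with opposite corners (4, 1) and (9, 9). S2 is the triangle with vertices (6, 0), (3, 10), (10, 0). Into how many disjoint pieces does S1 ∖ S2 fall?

2

S1 ∖ S2 splits into 2 disjoint pieces (area 20, area 4.8167).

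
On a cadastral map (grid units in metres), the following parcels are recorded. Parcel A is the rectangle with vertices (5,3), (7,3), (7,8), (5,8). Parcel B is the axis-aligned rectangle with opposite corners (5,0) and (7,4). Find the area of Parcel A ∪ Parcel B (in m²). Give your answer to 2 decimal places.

By inclusion–exclusion:
Individual areas: |Parcel A| = 10, |Parcel B| = 8.
|Parcel A∩Parcel B|: x∈[5,7], y∈[3,4] → 2·1 = 2.
|Parcel A ∪ Parcel B| = 18 − 2 = 16.00.

16.00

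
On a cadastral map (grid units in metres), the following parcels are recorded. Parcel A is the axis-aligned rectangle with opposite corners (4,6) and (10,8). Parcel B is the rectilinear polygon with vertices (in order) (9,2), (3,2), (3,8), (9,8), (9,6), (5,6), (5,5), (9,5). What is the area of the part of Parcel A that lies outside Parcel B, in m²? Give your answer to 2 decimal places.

2.00

|Parcel A| = 12, |Parcel A∩Parcel B| = 10.
|Parcel A ∖ Parcel B| = |Parcel A| − |Parcel A∩Parcel B| = 12 − 10 = 2.00.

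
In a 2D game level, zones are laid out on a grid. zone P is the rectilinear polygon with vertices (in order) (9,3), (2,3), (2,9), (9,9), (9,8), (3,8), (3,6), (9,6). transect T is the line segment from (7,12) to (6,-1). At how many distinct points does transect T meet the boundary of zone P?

4

The segment meets the boundary at (6.308,3), (6.538,6), (6.692,8), (6.769,9).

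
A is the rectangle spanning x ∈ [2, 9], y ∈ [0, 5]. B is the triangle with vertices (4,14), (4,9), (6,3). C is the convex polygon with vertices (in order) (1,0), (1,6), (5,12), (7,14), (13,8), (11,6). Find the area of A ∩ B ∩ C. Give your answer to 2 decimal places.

0.30

The intersection is the polygon with vertices (6,3), (5.333,5), (5.636,5).
By the shoelace formula its area is 0.30.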